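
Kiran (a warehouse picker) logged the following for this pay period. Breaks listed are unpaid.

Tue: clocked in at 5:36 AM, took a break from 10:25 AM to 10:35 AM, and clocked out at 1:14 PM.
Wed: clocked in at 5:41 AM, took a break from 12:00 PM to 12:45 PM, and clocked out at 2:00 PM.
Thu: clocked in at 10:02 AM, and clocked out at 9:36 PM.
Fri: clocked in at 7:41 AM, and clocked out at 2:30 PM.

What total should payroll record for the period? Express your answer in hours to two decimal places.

Tue: 5:36 AM–1:14 PM = 7 h 38 min; less 10 min break → 7 h 28 min
Wed: 5:41 AM–2:00 PM = 8 h 19 min; less 45 min break → 7 h 34 min
Thu: 10:02 AM–9:36 PM = 11 h 34 min
Fri: 7:41 AM–2:30 PM = 6 h 49 min
Total: 7 h 28 min + 7 h 34 min + 11 h 34 min + 6 h 49 min = 33 h 25 min.

33.42 hours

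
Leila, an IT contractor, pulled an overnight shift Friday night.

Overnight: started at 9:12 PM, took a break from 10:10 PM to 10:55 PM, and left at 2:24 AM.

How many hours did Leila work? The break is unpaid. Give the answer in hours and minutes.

4 h 27 min

Overnight: 9:12 PM → midnight = 2 h 48 min; midnight → 2:24 AM = 2 h 24 min; span 5 h 12 min; less 45 min break → 4 h 27 min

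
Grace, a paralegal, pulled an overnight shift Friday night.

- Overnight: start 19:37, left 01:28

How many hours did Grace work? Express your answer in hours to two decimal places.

5.85 hours

Overnight: 19:37 → midnight = 4 h 23 min; midnight → 01:28 = 1 h 28 min; span 5 h 51 min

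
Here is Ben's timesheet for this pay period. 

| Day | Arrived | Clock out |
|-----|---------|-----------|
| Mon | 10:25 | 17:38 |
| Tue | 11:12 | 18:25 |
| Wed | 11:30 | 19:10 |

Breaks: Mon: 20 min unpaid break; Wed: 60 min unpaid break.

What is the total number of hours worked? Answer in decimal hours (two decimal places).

20.77 hours

Mon: 10:25–17:38 = 7 h 13 min; less 20 min break → 6 h 53 min
Tue: 11:12–18:25 = 7 h 13 min
Wed: 11:30–19:10 = 7 h 40 min; less 60 min break → 6 h 40 min
Total: 6 h 53 min + 7 h 13 min + 6 h 40 min = 20 h 46 min.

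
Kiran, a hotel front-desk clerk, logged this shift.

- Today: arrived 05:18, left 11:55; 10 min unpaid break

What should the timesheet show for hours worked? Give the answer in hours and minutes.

Today: 05:18–11:55 = 6 h 37 min; less 10 min break → 6 h 27 min

6 h 27 min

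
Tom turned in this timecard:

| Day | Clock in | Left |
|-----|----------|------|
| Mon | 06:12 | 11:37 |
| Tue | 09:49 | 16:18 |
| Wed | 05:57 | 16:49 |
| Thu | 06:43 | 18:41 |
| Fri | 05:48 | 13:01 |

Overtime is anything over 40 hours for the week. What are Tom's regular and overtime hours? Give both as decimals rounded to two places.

Mon: 06:12–11:37 = 5 h 25 min
Tue: 09:49–16:18 = 6 h 29 min
Wed: 05:57–16:49 = 10 h 52 min
Thu: 06:43–18:41 = 11 h 58 min
Fri: 05:48–13:01 = 7 h 13 min
Total worked: 41 h 57 min = 41.95 h.
Threshold 40 h → overtime 1 h 57 min, regular 40 h 0 min.

Regular 40.00 hours, overtime 1.95 hours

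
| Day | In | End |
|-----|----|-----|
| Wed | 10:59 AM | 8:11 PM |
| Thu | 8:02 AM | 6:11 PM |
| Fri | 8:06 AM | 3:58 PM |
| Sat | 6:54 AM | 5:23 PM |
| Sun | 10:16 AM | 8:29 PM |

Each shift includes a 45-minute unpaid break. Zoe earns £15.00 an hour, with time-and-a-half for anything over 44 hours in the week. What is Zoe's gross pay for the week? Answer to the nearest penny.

£663.75

Wed: 10:59 AM–8:11 PM = 9 h 12 min; less 45 min break → 8 h 27 min
Thu: 8:02 AM–6:11 PM = 10 h 9 min; less 45 min break → 9 h 24 min
Fri: 8:06 AM–3:58 PM = 7 h 52 min; less 45 min break → 7 h 7 min
Sat: 6:54 AM–5:23 PM = 10 h 29 min; less 45 min break → 9 h 44 min
Sun: 10:16 AM–8:29 PM = 10 h 13 min; less 45 min break → 9 h 28 min
Total worked: 44 h 10 min = 2650 min.
Regular 44 h 0 min = 2640 min at £15.00/h; overtime 0 h 10 min = 10 min at £22.50/h.
Pay = (2640 × £15.00 + 10 × £22.50) ÷ 60 = £663.75.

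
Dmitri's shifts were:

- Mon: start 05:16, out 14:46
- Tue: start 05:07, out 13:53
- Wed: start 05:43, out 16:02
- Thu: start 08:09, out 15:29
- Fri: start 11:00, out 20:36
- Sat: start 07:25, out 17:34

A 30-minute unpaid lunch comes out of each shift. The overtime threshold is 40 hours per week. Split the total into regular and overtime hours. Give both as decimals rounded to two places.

Regular 40.00 hours, overtime 12.67 hours

Mon: 05:16–14:46 = 9 h 30 min; less 30 min break → 9 h 0 min
Tue: 05:07–13:53 = 8 h 46 min; less 30 min break → 8 h 16 min
Wed: 05:43–16:02 = 10 h 19 min; less 30 min break → 9 h 49 min
Thu: 08:09–15:29 = 7 h 20 min; less 30 min break → 6 h 50 min
Fri: 11:00–20:36 = 9 h 36 min; less 30 min break → 9 h 6 min
Sat: 07:25–17:34 = 10 h 9 min; less 30 min break → 9 h 39 min
Total worked: 52 h 40 min = 52.67 h.
Threshold 40 h → overtime 12 h 40 min, regular 40 h 0 min.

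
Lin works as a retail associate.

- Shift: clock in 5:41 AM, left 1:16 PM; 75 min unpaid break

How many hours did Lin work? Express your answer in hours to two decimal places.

Shift: 5:41 AM–1:16 PM = 7 h 35 min; less 75 min break → 6 h 20 min

6.33 hours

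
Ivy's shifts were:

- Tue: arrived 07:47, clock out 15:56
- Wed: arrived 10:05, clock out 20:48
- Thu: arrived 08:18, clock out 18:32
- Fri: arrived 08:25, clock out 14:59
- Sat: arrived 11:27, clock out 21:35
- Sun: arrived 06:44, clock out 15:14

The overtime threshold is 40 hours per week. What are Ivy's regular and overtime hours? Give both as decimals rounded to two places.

Regular 40.00 hours, overtime 14.30 hours

Tue: 07:47–15:56 = 8 h 9 min
Wed: 10:05–20:48 = 10 h 43 min
Thu: 08:18–18:32 = 10 h 14 min
Fri: 08:25–14:59 = 6 h 34 min
Sat: 11:27–21:35 = 10 h 8 min
Sun: 06:44–15:14 = 8 h 30 min
Total worked: 54 h 18 min = 54.30 h.
Threshold 40 h → overtime 14 h 18 min, regular 40 h 0 min.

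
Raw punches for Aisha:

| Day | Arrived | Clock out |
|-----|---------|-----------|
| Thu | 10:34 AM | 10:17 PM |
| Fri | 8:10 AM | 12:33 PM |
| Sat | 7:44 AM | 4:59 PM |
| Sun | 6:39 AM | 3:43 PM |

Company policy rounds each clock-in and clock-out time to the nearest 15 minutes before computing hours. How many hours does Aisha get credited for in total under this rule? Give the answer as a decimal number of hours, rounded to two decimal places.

34.25 hours

Thu: in 10:34 AM→10:30 AM, out 10:17 PM→10:15 PM; 11 h 45 min
Fri: in 8:10 AM→8:15 AM, out 12:33 PM→12:30 PM; 4 h 15 min
Sat: in 7:44 AM→7:45 AM, out 4:59 PM→5:00 PM; 9 h 15 min
Sun: in 6:39 AM→6:45 AM, out 3:43 PM→3:45 PM; 9 h 0 min
Total credited: 34 h 15 min.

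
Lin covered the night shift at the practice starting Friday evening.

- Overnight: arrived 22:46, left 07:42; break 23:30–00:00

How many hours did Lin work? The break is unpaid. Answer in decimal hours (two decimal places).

8.43 hours

Overnight: 22:46 → midnight = 1 h 14 min; midnight → 07:42 = 7 h 42 min; span 8 h 56 min; less 30 min break → 8 h 26 min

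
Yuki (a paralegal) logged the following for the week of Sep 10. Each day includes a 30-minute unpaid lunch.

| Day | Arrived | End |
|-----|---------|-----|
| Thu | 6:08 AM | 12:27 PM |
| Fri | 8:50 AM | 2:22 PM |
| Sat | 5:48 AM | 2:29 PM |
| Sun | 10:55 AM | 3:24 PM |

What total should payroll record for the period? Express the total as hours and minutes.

23 h 1 min

Thu: 6:08 AM–12:27 PM = 6 h 19 min; less 30 min break → 5 h 49 min
Fri: 8:50 AM–2:22 PM = 5 h 32 min; less 30 min break → 5 h 2 min
Sat: 5:48 AM–2:29 PM = 8 h 41 min; less 30 min break → 8 h 11 min
Sun: 10:55 AM–3:24 PM = 4 h 29 min; less 30 min break → 3 h 59 min
Total: 5 h 49 min + 5 h 2 min + 8 h 11 min + 3 h 59 min = 23 h 1 min.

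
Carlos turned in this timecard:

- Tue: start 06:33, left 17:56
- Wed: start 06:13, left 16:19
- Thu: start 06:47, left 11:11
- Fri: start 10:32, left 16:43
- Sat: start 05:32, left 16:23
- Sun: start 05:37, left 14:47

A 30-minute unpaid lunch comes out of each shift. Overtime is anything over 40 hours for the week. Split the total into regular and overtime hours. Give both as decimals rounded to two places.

Regular 40.00 hours, overtime 9.08 hours

Tue: 06:33–17:56 = 11 h 23 min; less 30 min break → 10 h 53 min
Wed: 06:13–16:19 = 10 h 6 min; less 30 min break → 9 h 36 min
Thu: 06:47–11:11 = 4 h 24 min; less 30 min break → 3 h 54 min
Fri: 10:32–16:43 = 6 h 11 min; less 30 min break → 5 h 41 min
Sat: 05:32–16:23 = 10 h 51 min; less 30 min break → 10 h 21 min
Sun: 05:37–14:47 = 9 h 10 min; less 30 min break → 8 h 40 min
Total worked: 49 h 5 min = 49.08 h.
Threshold 40 h → overtime 9 h 5 min, regular 40 h 0 min.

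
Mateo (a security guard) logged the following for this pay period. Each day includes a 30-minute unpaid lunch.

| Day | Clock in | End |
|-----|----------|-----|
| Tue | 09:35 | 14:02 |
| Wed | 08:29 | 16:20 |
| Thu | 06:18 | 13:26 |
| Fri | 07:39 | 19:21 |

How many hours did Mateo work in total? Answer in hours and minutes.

Tue: 09:35–14:02 = 4 h 27 min; less 30 min break → 3 h 57 min
Wed: 08:29–16:20 = 7 h 51 min; less 30 min break → 7 h 21 min
Thu: 06:18–13:26 = 7 h 8 min; less 30 min break → 6 h 38 min
Fri: 07:39–19:21 = 11 h 42 min; less 30 min break → 11 h 12 min
Total: 3 h 57 min + 7 h 21 min + 6 h 38 min + 11 h 12 min = 29 h 8 min.

29 h 8 min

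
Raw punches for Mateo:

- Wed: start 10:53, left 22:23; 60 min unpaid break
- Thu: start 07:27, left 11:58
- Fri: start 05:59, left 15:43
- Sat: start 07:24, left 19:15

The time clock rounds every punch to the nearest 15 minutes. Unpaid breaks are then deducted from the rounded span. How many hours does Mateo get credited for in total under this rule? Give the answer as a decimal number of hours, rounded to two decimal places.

Wed: in 10:53→11:00, out 22:23→22:30; 11 h 30 min − 60 min = 10 h 30 min
Thu: in 07:27→07:30, out 11:58→12:00; 4 h 30 min
Fri: in 05:59→06:00, out 15:43→15:45; 9 h 45 min
Sat: in 07:24→07:30, out 19:15→19:15; 11 h 45 min
Total credited: 36 h 30 min.

36.50 hours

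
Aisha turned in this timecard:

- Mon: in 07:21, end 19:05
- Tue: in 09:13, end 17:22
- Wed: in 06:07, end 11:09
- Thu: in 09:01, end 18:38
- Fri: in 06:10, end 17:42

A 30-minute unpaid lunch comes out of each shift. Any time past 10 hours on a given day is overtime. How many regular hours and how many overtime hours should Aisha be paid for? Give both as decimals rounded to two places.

Mon: 07:21–19:05 = 11 h 44 min; less 30 min break → 11 h 14 min
Tue: 09:13–17:22 = 8 h 9 min; less 30 min break → 7 h 39 min
Wed: 06:07–11:09 = 5 h 2 min; less 30 min break → 4 h 32 min
Thu: 09:01–18:38 = 9 h 37 min; less 30 min break → 9 h 7 min
Fri: 06:10–17:42 = 11 h 32 min; less 30 min break → 11 h 2 min
Mon reg 10 h 0 min / OT 1 h 14 min; Tue reg 7 h 39 min / OT 0 h 0 min; Wed reg 4 h 32 min / OT 0 h 0 min; Thu reg 9 h 7 min / OT 0 h 0 min; Fri reg 10 h 0 min / OT 1 h 2 min.
Totals: regular 41 h 18 min, overtime 2 h 16 min.

Regular 41.30 hours, overtime 2.27 hours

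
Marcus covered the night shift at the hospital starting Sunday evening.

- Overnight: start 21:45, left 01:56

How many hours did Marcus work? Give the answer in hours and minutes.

4 h 11 min

Overnight: 21:45 → midnight = 2 h 15 min; midnight → 01:56 = 1 h 56 min; span 4 h 11 min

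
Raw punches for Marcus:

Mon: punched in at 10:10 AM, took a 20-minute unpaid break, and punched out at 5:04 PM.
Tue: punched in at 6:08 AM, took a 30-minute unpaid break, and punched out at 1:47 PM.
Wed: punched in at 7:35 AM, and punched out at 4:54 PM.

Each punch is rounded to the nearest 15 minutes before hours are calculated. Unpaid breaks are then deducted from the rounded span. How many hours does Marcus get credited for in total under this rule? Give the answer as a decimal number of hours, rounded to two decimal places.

22.92 hours

Mon: in 10:10 AM→10:15 AM, out 5:04 PM→5:00 PM; 6 h 45 min − 20 min = 6 h 25 min
Tue: in 6:08 AM→6:15 AM, out 1:47 PM→1:45 PM; 7 h 30 min − 30 min = 7 h 0 min
Wed: in 7:35 AM→7:30 AM, out 4:54 PM→5:00 PM; 9 h 30 min
Total credited: 22 h 55 min.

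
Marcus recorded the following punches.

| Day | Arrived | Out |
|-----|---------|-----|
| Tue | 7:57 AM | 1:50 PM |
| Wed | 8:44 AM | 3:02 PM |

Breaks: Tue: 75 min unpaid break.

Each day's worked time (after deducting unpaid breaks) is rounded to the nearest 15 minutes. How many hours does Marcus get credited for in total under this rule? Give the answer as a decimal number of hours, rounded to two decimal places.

11.00 hours

Tue: 7:57 AM–1:50 PM = 5 h 53 min − 75 min = 4 h 38 min → rounds to 4 h 45 min
Wed: 8:44 AM–3:02 PM = 6 h 18 min → rounds to 6 h 15 min
Total credited: 11 h 0 min.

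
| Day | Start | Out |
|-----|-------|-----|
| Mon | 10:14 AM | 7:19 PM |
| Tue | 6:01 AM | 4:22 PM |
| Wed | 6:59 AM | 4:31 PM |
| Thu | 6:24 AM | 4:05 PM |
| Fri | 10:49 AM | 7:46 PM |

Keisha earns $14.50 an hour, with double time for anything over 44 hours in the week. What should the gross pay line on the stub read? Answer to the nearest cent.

Mon: 10:14 AM–7:19 PM = 9 h 5 min
Tue: 6:01 AM–4:22 PM = 10 h 21 min
Wed: 6:59 AM–4:31 PM = 9 h 32 min
Thu: 6:24 AM–4:05 PM = 9 h 41 min
Fri: 10:49 AM–7:46 PM = 8 h 57 min
Total worked: 47 h 36 min = 2856 min.
Regular 44 h 0 min = 2640 min at $14.50/h; overtime 3 h 36 min = 216 min at $29.00/h.
Pay = (2640 × $14.50 + 216 × $29.00) ÷ 60 = $742.40.

$742.40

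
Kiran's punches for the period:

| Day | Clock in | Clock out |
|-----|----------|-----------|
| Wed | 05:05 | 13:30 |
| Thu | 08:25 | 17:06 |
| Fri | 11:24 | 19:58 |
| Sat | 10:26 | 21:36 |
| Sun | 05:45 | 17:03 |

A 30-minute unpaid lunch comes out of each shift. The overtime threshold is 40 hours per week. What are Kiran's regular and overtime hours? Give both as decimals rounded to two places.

Wed: 05:05–13:30 = 8 h 25 min; less 30 min break → 7 h 55 min
Thu: 08:25–17:06 = 8 h 41 min; less 30 min break → 8 h 11 min
Fri: 11:24–19:58 = 8 h 34 min; less 30 min break → 8 h 4 min
Sat: 10:26–21:36 = 11 h 10 min; less 30 min break → 10 h 40 min
Sun: 05:45–17:03 = 11 h 18 min; less 30 min break → 10 h 48 min
Total worked: 45 h 38 min = 45.63 h.
Threshold 40 h → overtime 5 h 38 min, regular 40 h 0 min.

Regular 40.00 hours, overtime 5.63 hours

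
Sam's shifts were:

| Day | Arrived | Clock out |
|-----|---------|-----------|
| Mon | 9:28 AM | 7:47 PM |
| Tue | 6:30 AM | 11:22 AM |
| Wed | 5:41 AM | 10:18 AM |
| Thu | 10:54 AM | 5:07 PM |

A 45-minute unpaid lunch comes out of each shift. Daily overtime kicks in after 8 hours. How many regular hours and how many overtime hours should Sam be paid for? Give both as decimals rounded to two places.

Mon: 9:28 AM–7:47 PM = 10 h 19 min; less 45 min break → 9 h 34 min
Tue: 6:30 AM–11:22 AM = 4 h 52 min; less 45 min break → 4 h 7 min
Wed: 5:41 AM–10:18 AM = 4 h 37 min; less 45 min break → 3 h 52 min
Thu: 10:54 AM–5:07 PM = 6 h 13 min; less 45 min break → 5 h 28 min
Mon reg 8 h 0 min / OT 1 h 34 min; Tue reg 4 h 7 min / OT 0 h 0 min; Wed reg 3 h 52 min / OT 0 h 0 min; Thu reg 5 h 28 min / OT 0 h 0 min.
Totals: regular 21 h 27 min, overtime 1 h 34 min.

Regular 21.45 hours, overtime 1.57 hours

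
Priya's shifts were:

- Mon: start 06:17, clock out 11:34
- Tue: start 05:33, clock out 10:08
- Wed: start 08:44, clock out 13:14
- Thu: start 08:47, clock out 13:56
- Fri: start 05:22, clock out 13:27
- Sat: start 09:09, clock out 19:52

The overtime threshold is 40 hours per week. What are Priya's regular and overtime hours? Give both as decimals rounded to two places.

Regular 38.32 hours, overtime 0.00 hours

Mon: 06:17–11:34 = 5 h 17 min
Tue: 05:33–10:08 = 4 h 35 min
Wed: 08:44–13:14 = 4 h 30 min
Thu: 08:47–13:56 = 5 h 9 min
Fri: 05:22–13:27 = 8 h 5 min
Sat: 09:09–19:52 = 10 h 43 min
Total worked: 38 h 19 min = 38.32 h.
Threshold 40 h → overtime 0 h 0 min, regular 38 h 19 min.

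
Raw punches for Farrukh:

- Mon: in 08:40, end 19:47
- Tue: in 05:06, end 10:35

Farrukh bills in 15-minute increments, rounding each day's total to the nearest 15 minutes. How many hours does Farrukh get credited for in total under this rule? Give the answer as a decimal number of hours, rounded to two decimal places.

Mon: 08:40–19:47 = 11 h 7 min → rounds to 11 h 0 min
Tue: 05:06–10:35 = 5 h 29 min → rounds to 5 h 30 min
Total credited: 16 h 30 min.

16.50 hours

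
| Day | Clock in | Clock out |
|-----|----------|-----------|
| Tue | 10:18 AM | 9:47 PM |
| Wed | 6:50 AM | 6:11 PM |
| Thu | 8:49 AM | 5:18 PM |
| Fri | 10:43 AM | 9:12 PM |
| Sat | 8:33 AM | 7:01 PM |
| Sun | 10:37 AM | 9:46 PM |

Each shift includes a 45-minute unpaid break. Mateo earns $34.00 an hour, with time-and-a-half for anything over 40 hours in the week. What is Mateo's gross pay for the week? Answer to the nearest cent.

Tue: 10:18 AM–9:47 PM = 11 h 29 min; less 45 min break → 10 h 44 min
Wed: 6:50 AM–6:11 PM = 11 h 21 min; less 45 min break → 10 h 36 min
Thu: 8:49 AM–5:18 PM = 8 h 29 min; less 45 min break → 7 h 44 min
Fri: 10:43 AM–9:12 PM = 10 h 29 min; less 45 min break → 9 h 44 min
Sat: 8:33 AM–7:01 PM = 10 h 28 min; less 45 min break → 9 h 43 min
Sun: 10:37 AM–9:46 PM = 11 h 9 min; less 45 min break → 10 h 24 min
Total worked: 58 h 55 min = 3535 min.
Regular 40 h 0 min = 2400 min at $34.00/h; overtime 18 h 55 min = 1135 min at $51.00/h.
Pay = (2400 × $34.00 + 1135 × $51.00) ÷ 60 = $2324.75.

$2324.75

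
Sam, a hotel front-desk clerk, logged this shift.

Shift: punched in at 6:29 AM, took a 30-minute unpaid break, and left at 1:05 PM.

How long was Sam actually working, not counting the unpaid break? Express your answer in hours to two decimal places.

6.10 hours

Shift: 6:29 AM–1:05 PM = 6 h 36 min; less 30 min break → 6 h 6 min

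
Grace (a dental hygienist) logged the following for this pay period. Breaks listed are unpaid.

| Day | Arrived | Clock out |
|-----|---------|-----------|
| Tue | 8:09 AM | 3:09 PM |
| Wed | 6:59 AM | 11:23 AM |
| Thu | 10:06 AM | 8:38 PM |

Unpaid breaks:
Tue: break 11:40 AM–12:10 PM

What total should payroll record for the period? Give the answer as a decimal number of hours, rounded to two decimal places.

Tue: 8:09 AM–3:09 PM = 7 h 0 min; less 30 min break → 6 h 30 min
Wed: 6:59 AM–11:23 AM = 4 h 24 min
Thu: 10:06 AM–8:38 PM = 10 h 32 min
Total: 6 h 30 min + 4 h 24 min + 10 h 32 min = 21 h 26 min.

21.43 hours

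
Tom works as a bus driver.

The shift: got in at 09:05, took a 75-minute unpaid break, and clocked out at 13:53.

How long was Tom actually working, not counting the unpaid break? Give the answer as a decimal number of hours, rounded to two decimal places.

The shift: 09:05–13:53 = 4 h 48 min; less 75 min break → 3 h 33 min

3.55 hours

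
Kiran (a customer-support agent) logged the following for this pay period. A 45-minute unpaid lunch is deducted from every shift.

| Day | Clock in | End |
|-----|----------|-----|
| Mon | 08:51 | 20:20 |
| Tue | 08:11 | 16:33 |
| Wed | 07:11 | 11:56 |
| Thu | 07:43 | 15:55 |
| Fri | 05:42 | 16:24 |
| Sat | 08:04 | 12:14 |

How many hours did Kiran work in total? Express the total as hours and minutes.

Mon: 08:51–20:20 = 11 h 29 min; less 45 min break → 10 h 44 min
Tue: 08:11–16:33 = 8 h 22 min; less 45 min break → 7 h 37 min
Wed: 07:11–11:56 = 4 h 45 min; less 45 min break → 4 h 0 min
Thu: 07:43–15:55 = 8 h 12 min; less 45 min break → 7 h 27 min
Fri: 05:42–16:24 = 10 h 42 min; less 45 min break → 9 h 57 min
Sat: 08:04–12:14 = 4 h 10 min; less 45 min break → 3 h 25 min
Total: 10 h 44 min + 7 h 37 min + 4 h 0 min + 7 h 27 min + 9 h 57 min + 3 h 25 min = 43 h 10 min.

43 h 10 min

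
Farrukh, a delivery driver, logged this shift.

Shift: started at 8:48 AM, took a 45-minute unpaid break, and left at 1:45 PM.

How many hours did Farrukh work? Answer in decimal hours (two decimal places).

Shift: 8:48 AM–1:45 PM = 4 h 57 min; less 45 min break → 4 h 12 min

4.20 hours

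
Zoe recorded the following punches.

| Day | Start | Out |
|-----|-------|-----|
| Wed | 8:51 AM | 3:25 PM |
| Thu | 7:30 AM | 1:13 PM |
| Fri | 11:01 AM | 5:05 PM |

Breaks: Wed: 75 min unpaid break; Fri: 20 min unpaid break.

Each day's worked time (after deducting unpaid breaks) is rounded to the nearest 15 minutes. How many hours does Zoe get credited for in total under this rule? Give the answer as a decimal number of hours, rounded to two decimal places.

Wed: 8:51 AM–3:25 PM = 6 h 34 min − 75 min = 5 h 19 min → rounds to 5 h 15 min
Thu: 7:30 AM–1:13 PM = 5 h 43 min → rounds to 5 h 45 min
Fri: 11:01 AM–5:05 PM = 6 h 4 min − 20 min = 5 h 44 min → rounds to 5 h 45 min
Total credited: 16 h 45 min.

16.75 hours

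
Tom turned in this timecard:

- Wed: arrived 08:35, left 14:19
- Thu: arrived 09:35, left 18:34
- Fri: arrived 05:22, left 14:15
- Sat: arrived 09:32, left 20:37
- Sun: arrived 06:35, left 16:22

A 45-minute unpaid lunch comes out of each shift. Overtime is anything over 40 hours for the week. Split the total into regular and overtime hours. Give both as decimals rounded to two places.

Regular 40.00 hours, overtime 0.72 hours

Wed: 08:35–14:19 = 5 h 44 min; less 45 min break → 4 h 59 min
Thu: 09:35–18:34 = 8 h 59 min; less 45 min break → 8 h 14 min
Fri: 05:22–14:15 = 8 h 53 min; less 45 min break → 8 h 8 min
Sat: 09:32–20:37 = 11 h 5 min; less 45 min break → 10 h 20 min
Sun: 06:35–16:22 = 9 h 47 min; less 45 min break → 9 h 2 min
Total worked: 40 h 43 min = 40.72 h.
Threshold 40 h → overtime 0 h 43 min, regular 40 h 0 min.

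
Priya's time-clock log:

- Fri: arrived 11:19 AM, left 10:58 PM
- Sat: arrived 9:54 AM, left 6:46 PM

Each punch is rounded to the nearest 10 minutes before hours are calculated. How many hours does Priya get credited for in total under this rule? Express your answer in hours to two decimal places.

Fri: in 11:19 AM→11:20 AM, out 10:58 PM→11:00 PM; 11 h 40 min
Sat: in 9:54 AM→9:50 AM, out 6:46 PM→6:50 PM; 9 h 0 min
Total credited: 20 h 40 min.

20.67 hours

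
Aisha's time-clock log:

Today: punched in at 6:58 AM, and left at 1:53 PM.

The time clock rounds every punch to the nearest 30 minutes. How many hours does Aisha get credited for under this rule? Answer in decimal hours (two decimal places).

Today: in 6:58 AM→7:00 AM, out 1:53 PM→2:00 PM; 7 h 0 min

7.00 hours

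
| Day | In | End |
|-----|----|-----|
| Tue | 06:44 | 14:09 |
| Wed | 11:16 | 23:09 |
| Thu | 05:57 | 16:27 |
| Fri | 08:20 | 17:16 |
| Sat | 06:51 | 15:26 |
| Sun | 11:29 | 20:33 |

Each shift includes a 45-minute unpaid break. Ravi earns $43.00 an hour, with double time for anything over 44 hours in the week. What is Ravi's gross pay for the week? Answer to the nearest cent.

Tue: 06:44–14:09 = 7 h 25 min; less 45 min break → 6 h 40 min
Wed: 11:16–23:09 = 11 h 53 min; less 45 min break → 11 h 8 min
Thu: 05:57–16:27 = 10 h 30 min; less 45 min break → 9 h 45 min
Fri: 08:20–17:16 = 8 h 56 min; less 45 min break → 8 h 11 min
Sat: 06:51–15:26 = 8 h 35 min; less 45 min break → 7 h 50 min
Sun: 11:29–20:33 = 9 h 4 min; less 45 min break → 8 h 19 min
Total worked: 51 h 53 min = 3113 min.
Regular 44 h 0 min = 2640 min at $43.00/h; overtime 7 h 53 min = 473 min at $86.00/h.
Pay = (2640 × $43.00 + 473 × $86.00) ÷ 60 = $2569.97.

$2569.97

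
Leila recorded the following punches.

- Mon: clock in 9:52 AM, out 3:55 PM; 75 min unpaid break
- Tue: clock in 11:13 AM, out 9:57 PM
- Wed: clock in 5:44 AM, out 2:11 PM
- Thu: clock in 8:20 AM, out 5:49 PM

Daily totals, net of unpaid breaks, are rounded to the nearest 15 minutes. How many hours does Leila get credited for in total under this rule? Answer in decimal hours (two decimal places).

Mon: 9:52 AM–3:55 PM = 6 h 3 min − 75 min = 4 h 48 min → rounds to 4 h 45 min
Tue: 11:13 AM–9:57 PM = 10 h 44 min → rounds to 10 h 45 min
Wed: 5:44 AM–2:11 PM = 8 h 27 min → rounds to 8 h 30 min
Thu: 8:20 AM–5:49 PM = 9 h 29 min → rounds to 9 h 30 min
Total credited: 33 h 30 min.

33.50 hours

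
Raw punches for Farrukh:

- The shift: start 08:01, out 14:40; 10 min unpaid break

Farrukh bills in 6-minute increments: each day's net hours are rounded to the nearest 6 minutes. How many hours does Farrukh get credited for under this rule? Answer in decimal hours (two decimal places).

6.50 hours

The shift: 08:01–14:40 = 6 h 39 min − 10 min = 6 h 29 min → rounds to 6 h 30 min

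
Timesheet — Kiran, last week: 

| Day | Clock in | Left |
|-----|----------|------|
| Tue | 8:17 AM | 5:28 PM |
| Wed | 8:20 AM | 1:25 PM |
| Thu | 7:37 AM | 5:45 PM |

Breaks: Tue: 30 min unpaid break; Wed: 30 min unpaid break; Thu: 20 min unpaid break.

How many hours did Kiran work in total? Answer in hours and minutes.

Tue: 8:17 AM–5:28 PM = 9 h 11 min; less 30 min break → 8 h 41 min
Wed: 8:20 AM–1:25 PM = 5 h 5 min; less 30 min break → 4 h 35 min
Thu: 7:37 AM–5:45 PM = 10 h 8 min; less 20 min break → 9 h 48 min
Total: 8 h 41 min + 4 h 35 min + 9 h 48 min = 23 h 4 min.

23 h 4 min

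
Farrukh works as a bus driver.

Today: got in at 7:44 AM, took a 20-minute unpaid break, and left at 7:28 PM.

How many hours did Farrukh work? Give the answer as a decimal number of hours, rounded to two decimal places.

11.40 hours

Today: 7:44 AM–7:28 PM = 11 h 44 min; less 20 min break → 11 h 24 min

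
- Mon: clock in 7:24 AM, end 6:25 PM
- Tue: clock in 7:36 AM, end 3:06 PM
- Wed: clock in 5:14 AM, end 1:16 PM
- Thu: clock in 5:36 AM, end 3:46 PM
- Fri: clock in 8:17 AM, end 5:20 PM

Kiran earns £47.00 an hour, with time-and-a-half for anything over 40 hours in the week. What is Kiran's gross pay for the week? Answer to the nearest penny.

£2286.55

Mon: 7:24 AM–6:25 PM = 11 h 1 min
Tue: 7:36 AM–3:06 PM = 7 h 30 min
Wed: 5:14 AM–1:16 PM = 8 h 2 min
Thu: 5:36 AM–3:46 PM = 10 h 10 min
Fri: 8:17 AM–5:20 PM = 9 h 3 min
Total worked: 45 h 46 min = 2746 min.
Regular 40 h 0 min = 2400 min at £47.00/h; overtime 5 h 46 min = 346 min at £70.50/h.
Pay = (2400 × £47.00 + 346 × £70.50) ÷ 60 = £2286.55.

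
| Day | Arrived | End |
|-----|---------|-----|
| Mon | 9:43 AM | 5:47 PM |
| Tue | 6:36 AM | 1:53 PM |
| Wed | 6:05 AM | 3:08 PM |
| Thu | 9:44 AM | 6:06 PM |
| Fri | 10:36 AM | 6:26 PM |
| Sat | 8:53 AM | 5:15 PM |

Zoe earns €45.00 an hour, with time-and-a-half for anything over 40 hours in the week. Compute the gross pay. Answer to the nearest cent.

€2405.25

Mon: 9:43 AM–5:47 PM = 8 h 4 min
Tue: 6:36 AM–1:53 PM = 7 h 17 min
Wed: 6:05 AM–3:08 PM = 9 h 3 min
Thu: 9:44 AM–6:06 PM = 8 h 22 min
Fri: 10:36 AM–6:26 PM = 7 h 50 min
Sat: 8:53 AM–5:15 PM = 8 h 22 min
Total worked: 48 h 58 min = 2938 min.
Regular 40 h 0 min = 2400 min at €45.00/h; overtime 8 h 58 min = 538 min at €67.50/h.
Pay = (2400 × €45.00 + 538 × €67.50) ÷ 60 = €2405.25.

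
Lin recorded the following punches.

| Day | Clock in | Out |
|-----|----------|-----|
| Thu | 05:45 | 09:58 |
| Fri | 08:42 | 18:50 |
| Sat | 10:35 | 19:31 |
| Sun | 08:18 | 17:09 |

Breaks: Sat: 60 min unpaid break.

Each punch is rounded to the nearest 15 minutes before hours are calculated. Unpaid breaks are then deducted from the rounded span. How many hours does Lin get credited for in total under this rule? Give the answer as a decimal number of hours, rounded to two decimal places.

Thu: in 05:45→05:45, out 09:58→10:00; 4 h 15 min
Fri: in 08:42→08:45, out 18:50→18:45; 10 h 0 min
Sat: in 10:35→10:30, out 19:31→19:30; 9 h 0 min − 60 min = 8 h 0 min
Sun: in 08:18→08:15, out 17:09→17:15; 9 h 0 min
Total credited: 31 h 15 min.

31.25 hours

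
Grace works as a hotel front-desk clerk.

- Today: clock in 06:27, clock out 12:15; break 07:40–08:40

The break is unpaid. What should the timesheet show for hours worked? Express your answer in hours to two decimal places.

Today: 06:27–12:15 = 5 h 48 min; less 60 min break → 4 h 48 min

4.80 hours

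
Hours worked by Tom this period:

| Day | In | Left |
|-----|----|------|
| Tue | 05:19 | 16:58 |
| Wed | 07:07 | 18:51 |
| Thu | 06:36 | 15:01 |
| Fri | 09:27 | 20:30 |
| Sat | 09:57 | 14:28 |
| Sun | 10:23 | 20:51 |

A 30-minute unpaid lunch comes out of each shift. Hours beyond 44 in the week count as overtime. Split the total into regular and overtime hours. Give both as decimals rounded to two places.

Tue: 05:19–16:58 = 11 h 39 min; less 30 min break → 11 h 9 min
Wed: 07:07–18:51 = 11 h 44 min; less 30 min break → 11 h 14 min
Thu: 06:36–15:01 = 8 h 25 min; less 30 min break → 7 h 55 min
Fri: 09:27–20:30 = 11 h 3 min; less 30 min break → 10 h 33 min
Sat: 09:57–14:28 = 4 h 31 min; less 30 min break → 4 h 1 min
Sun: 10:23–20:51 = 10 h 28 min; less 30 min break → 9 h 58 min
Total worked: 54 h 50 min = 54.83 h.
Threshold 44 h → overtime 10 h 50 min, regular 44 h 0 min.

Regular 44.00 hours, overtime 10.83 hours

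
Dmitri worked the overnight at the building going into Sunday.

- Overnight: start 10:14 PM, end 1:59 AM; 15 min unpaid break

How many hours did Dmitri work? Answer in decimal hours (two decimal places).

3.50 hours

Overnight: 10:14 PM → midnight = 1 h 46 min; midnight → 1:59 AM = 1 h 59 min; span 3 h 45 min; less 15 min break → 3 h 30 min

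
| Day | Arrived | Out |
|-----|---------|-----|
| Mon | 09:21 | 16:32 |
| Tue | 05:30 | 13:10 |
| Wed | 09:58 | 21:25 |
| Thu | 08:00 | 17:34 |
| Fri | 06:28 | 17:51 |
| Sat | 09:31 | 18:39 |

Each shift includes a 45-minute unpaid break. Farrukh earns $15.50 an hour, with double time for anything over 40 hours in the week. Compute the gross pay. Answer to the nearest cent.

Mon: 09:21–16:32 = 7 h 11 min; less 45 min break → 6 h 26 min
Tue: 05:30–13:10 = 7 h 40 min; less 45 min break → 6 h 55 min
Wed: 09:58–21:25 = 11 h 27 min; less 45 min break → 10 h 42 min
Thu: 08:00–17:34 = 9 h 34 min; less 45 min break → 8 h 49 min
Fri: 06:28–17:51 = 11 h 23 min; less 45 min break → 10 h 38 min
Sat: 09:31–18:39 = 9 h 8 min; less 45 min break → 8 h 23 min
Total worked: 51 h 53 min = 3113 min.
Regular 40 h 0 min = 2400 min at $15.50/h; overtime 11 h 53 min = 713 min at $31.00/h.
Pay = (2400 × $15.50 + 713 × $31.00) ÷ 60 = $988.38.

$988.38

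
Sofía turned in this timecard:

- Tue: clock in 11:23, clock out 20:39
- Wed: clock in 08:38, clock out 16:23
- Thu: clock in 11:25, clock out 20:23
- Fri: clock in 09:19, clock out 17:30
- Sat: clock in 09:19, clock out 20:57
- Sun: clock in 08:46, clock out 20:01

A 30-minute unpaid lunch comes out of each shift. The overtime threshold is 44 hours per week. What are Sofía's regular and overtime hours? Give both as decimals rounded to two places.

Tue: 11:23–20:39 = 9 h 16 min; less 30 min break → 8 h 46 min
Wed: 08:38–16:23 = 7 h 45 min; less 30 min break → 7 h 15 min
Thu: 11:25–20:23 = 8 h 58 min; less 30 min break → 8 h 28 min
Fri: 09:19–17:30 = 8 h 11 min; less 30 min break → 7 h 41 min
Sat: 09:19–20:57 = 11 h 38 min; less 30 min break → 11 h 8 min
Sun: 08:46–20:01 = 11 h 15 min; less 30 min break → 10 h 45 min
Total worked: 54 h 3 min = 54.05 h.
Threshold 44 h → overtime 10 h 3 min, regular 44 h 0 min.

Regular 44.00 hours, overtime 10.05 hours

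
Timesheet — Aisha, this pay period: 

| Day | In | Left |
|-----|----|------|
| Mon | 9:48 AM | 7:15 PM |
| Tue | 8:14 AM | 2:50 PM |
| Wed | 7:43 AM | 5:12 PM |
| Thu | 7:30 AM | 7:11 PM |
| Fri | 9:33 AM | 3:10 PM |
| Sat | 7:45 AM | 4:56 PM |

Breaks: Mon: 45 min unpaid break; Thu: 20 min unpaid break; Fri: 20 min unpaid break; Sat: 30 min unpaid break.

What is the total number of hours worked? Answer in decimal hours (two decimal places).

Mon: 9:48 AM–7:15 PM = 9 h 27 min; less 45 min break → 8 h 42 min
Tue: 8:14 AM–2:50 PM = 6 h 36 min
Wed: 7:43 AM–5:12 PM = 9 h 29 min
Thu: 7:30 AM–7:11 PM = 11 h 41 min; less 20 min break → 11 h 21 min
Fri: 9:33 AM–3:10 PM = 5 h 37 min; less 20 min break → 5 h 17 min
Sat: 7:45 AM–4:56 PM = 9 h 11 min; less 30 min break → 8 h 41 min
Total: 8 h 42 min + 6 h 36 min + 9 h 29 min + 11 h 21 min + 5 h 17 min + 8 h 41 min = 50 h 6 min.

50.10 hours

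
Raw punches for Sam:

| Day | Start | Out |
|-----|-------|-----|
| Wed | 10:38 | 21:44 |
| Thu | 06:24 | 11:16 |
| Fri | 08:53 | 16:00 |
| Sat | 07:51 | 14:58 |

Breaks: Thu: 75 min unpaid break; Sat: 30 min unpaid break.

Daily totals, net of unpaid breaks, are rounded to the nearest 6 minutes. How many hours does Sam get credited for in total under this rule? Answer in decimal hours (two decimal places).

Wed: 10:38–21:44 = 11 h 6 min → rounds to 11 h 6 min
Thu: 06:24–11:16 = 4 h 52 min − 75 min = 3 h 37 min → rounds to 3 h 36 min
Fri: 08:53–16:00 = 7 h 7 min → rounds to 7 h 6 min
Sat: 07:51–14:58 = 7 h 7 min − 30 min = 6 h 37 min → rounds to 6 h 36 min
Total credited: 28 h 24 min.

28.40 hours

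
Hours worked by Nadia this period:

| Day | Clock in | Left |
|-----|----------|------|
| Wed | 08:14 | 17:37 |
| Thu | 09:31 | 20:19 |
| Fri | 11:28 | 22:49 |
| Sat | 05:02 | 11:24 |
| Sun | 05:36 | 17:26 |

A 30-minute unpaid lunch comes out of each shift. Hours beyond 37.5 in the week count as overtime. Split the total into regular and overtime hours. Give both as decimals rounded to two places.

Wed: 08:14–17:37 = 9 h 23 min; less 30 min break → 8 h 53 min
Thu: 09:31–20:19 = 10 h 48 min; less 30 min break → 10 h 18 min
Fri: 11:28–22:49 = 11 h 21 min; less 30 min break → 10 h 51 min
Sat: 05:02–11:24 = 6 h 22 min; less 30 min break → 5 h 52 min
Sun: 05:36–17:26 = 11 h 50 min; less 30 min break → 11 h 20 min
Total worked: 47 h 14 min = 47.23 h.
Threshold 37.5 h → overtime 9 h 44 min, regular 37 h 30 min.

Regular 37.50 hours, overtime 9.73 hours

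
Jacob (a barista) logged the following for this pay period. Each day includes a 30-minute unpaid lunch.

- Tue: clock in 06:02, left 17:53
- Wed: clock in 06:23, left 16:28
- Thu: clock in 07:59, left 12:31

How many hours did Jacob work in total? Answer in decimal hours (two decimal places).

24.97 hours

Tue: 06:02–17:53 = 11 h 51 min; less 30 min break → 11 h 21 min
Wed: 06:23–16:28 = 10 h 5 min; less 30 min break → 9 h 35 min
Thu: 07:59–12:31 = 4 h 32 min; less 30 min break → 4 h 2 min
Total: 11 h 21 min + 9 h 35 min + 4 h 2 min = 24 h 58 min.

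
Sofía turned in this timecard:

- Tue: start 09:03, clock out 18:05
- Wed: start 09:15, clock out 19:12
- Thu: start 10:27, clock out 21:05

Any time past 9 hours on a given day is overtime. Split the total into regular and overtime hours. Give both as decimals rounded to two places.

Regular 27.00 hours, overtime 2.62 hours

Tue: 09:03–18:05 = 9 h 2 min
Wed: 09:15–19:12 = 9 h 57 min
Thu: 10:27–21:05 = 10 h 38 min
Tue reg 9 h 0 min / OT 0 h 2 min; Wed reg 9 h 0 min / OT 0 h 57 min; Thu reg 9 h 0 min / OT 1 h 38 min.
Totals: regular 27 h 0 min, overtime 2 h 37 min.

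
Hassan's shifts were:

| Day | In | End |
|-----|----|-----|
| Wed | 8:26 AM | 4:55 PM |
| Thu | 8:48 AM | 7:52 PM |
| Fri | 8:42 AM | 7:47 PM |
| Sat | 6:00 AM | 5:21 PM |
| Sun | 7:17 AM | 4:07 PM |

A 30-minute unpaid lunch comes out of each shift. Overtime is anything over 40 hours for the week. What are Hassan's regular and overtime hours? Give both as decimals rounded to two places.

Regular 40.00 hours, overtime 8.32 hours

Wed: 8:26 AM–4:55 PM = 8 h 29 min; less 30 min break → 7 h 59 min
Thu: 8:48 AM–7:52 PM = 11 h 4 min; less 30 min break → 10 h 34 min
Fri: 8:42 AM–7:47 PM = 11 h 5 min; less 30 min break → 10 h 35 min
Sat: 6:00 AM–5:21 PM = 11 h 21 min; less 30 min break → 10 h 51 min
Sun: 7:17 AM–4:07 PM = 8 h 50 min; less 30 min break → 8 h 20 min
Total worked: 48 h 19 min = 48.32 h.
Threshold 40 h → overtime 8 h 19 min, regular 40 h 0 min.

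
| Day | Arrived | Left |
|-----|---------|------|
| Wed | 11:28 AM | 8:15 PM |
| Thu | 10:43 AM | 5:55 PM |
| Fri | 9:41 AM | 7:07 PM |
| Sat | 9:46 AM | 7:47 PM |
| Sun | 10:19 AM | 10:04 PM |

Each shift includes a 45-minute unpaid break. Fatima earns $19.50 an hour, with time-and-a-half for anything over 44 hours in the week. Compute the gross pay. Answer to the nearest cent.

$846.95

Wed: 11:28 AM–8:15 PM = 8 h 47 min; less 45 min break → 8 h 2 min
Thu: 10:43 AM–5:55 PM = 7 h 12 min; less 45 min break → 6 h 27 min
Fri: 9:41 AM–7:07 PM = 9 h 26 min; less 45 min break → 8 h 41 min
Sat: 9:46 AM–7:47 PM = 10 h 1 min; less 45 min break → 9 h 16 min
Sun: 10:19 AM–10:04 PM = 11 h 45 min; less 45 min break → 11 h 0 min
Total worked: 43 h 26 min = 2606 min.
Regular 43 h 26 min = 2606 min at $19.50/h; overtime 0 h 0 min = 0 min at $29.25/h.
Pay = (2606 × $19.50 + 0 × $29.25) ÷ 60 = $846.95.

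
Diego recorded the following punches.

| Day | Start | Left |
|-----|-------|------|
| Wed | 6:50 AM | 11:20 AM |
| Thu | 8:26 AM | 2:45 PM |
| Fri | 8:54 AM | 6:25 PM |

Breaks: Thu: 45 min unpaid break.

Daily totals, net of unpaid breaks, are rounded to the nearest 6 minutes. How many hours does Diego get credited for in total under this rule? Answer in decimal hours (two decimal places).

Wed: 6:50 AM–11:20 AM = 4 h 30 min → rounds to 4 h 30 min
Thu: 8:26 AM–2:45 PM = 6 h 19 min − 45 min = 5 h 34 min → rounds to 5 h 36 min
Fri: 8:54 AM–6:25 PM = 9 h 31 min → rounds to 9 h 30 min
Total credited: 19 h 36 min.

19.60 hours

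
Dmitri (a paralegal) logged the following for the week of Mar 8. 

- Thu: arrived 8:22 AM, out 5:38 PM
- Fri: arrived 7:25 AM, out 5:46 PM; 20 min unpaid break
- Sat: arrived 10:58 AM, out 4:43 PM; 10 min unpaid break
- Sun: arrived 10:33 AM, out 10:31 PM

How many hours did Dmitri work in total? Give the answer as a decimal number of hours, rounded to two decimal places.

Thu: 8:22 AM–5:38 PM = 9 h 16 min
Fri: 7:25 AM–5:46 PM = 10 h 21 min; less 20 min break → 10 h 1 min
Sat: 10:58 AM–4:43 PM = 5 h 45 min; less 10 min break → 5 h 35 min
Sun: 10:33 AM–10:31 PM = 11 h 58 min
Total: 9 h 16 min + 10 h 1 min + 5 h 35 min + 11 h 58 min = 36 h 50 min.

36.83 hours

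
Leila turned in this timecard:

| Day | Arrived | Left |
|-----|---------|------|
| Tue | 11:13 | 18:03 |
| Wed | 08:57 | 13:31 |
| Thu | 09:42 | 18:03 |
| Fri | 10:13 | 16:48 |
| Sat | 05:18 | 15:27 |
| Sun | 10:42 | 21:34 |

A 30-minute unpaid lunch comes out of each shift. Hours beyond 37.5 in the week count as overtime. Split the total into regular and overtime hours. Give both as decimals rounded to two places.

Tue: 11:13–18:03 = 6 h 50 min; less 30 min break → 6 h 20 min
Wed: 08:57–13:31 = 4 h 34 min; less 30 min break → 4 h 4 min
Thu: 09:42–18:03 = 8 h 21 min; less 30 min break → 7 h 51 min
Fri: 10:13–16:48 = 6 h 35 min; less 30 min break → 6 h 5 min
Sat: 05:18–15:27 = 10 h 9 min; less 30 min break → 9 h 39 min
Sun: 10:42–21:34 = 10 h 52 min; less 30 min break → 10 h 22 min
Total worked: 44 h 21 min = 44.35 h.
Threshold 37.5 h → overtime 6 h 51 min, regular 37 h 30 min.

Regular 37.50 hours, overtime 6.85 hours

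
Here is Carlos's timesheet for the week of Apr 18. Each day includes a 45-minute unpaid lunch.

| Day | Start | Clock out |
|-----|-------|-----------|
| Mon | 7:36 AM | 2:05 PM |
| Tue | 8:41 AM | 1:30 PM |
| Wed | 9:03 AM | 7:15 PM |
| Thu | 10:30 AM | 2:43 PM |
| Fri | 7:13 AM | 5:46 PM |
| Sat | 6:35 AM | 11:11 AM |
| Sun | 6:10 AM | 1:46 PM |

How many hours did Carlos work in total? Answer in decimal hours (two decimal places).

43.22 hours

Mon: 7:36 AM–2:05 PM = 6 h 29 min; less 45 min break → 5 h 44 min
Tue: 8:41 AM–1:30 PM = 4 h 49 min; less 45 min break → 4 h 4 min
Wed: 9:03 AM–7:15 PM = 10 h 12 min; less 45 min break → 9 h 27 min
Thu: 10:30 AM–2:43 PM = 4 h 13 min; less 45 min break → 3 h 28 min
Fri: 7:13 AM–5:46 PM = 10 h 33 min; less 45 min break → 9 h 48 min
Sat: 6:35 AM–11:11 AM = 4 h 36 min; less 45 min break → 3 h 51 min
Sun: 6:10 AM–1:46 PM = 7 h 36 min; less 45 min break → 6 h 51 min
Total: 5 h 44 min + 4 h 4 min + 9 h 27 min + 3 h 28 min + 9 h 48 min + 3 h 51 min + 6 h 51 min = 43 h 13 min.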